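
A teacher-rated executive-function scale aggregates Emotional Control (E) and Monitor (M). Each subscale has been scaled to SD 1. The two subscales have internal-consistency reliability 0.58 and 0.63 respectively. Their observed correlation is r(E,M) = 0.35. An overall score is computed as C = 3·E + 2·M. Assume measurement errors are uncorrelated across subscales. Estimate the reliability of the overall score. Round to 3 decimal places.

Var(C) = 3² + 2² + 2·[6·0.35] = 13 + 4.2 = 17.2.
With uncorrelated errors the cross-covariances are all true-score covariance, so they carry over unchanged; only the diagonal terms shrink to ρᵢσᵢ².
True-score variance = [3²·0.58 + 2²·0.63] + 4.2 = 7.74 + 4.2 = 11.94.
Reliability = 11.94 / 17.2 = 0.694.

0.694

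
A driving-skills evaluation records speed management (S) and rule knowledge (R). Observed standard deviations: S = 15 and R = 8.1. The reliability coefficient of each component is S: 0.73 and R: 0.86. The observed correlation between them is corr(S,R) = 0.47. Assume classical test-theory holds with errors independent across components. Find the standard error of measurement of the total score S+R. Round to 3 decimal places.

Var(total) = 290.61 + 114.21 = 404.82.
True-score variance = 220.675 + 114.21 = 334.885, so reliability = 0.8272.
Error variance = 404.82 − 334.885 = 69.9354; SEM = √69.9354 = 8.363.

8.363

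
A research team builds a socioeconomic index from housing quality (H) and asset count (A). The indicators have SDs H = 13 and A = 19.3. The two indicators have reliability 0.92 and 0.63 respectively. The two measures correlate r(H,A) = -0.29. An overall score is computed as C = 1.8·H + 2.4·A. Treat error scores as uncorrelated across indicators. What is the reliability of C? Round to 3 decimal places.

Var(C) = 1.8²·13² + 2.4²·19.3² + 2·[4.32·13·19.3·(-0.29)] = 2693.1 − 628.655 = 2064.45.
Under uncorrelated errors the observed covariances equal the true-score covariances, so only the own-variance terms attenuate.
True-score variance = [1.8²·13²·0.92 + 2.4²·19.3²·0.63] − 628.655 = 1855.45 − 628.655 = 1226.79.
Reliability = 1226.79 / 2064.45 = 0.594.

0.594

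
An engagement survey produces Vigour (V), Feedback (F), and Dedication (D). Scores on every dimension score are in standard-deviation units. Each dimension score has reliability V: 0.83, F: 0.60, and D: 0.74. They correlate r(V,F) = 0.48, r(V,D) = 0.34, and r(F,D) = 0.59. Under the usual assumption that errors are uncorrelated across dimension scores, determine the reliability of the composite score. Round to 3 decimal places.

0.857

Var(V+F+D) = 3 + 2·[0.48 + 0.34 + 0.59] = 3 + 2.82 = 5.82.
Because errors are independent across components, Cov(Tᵢ,Tⱼ) = Cov(Xᵢ,Xⱼ); the off-diagonal part of the true-score variance is the same as above.
True-score variance = [0.83 + 0.60 + 0.74] + 2.82 = 2.17 + 2.82 = 4.99.
Reliability = 4.99 / 5.82 = 0.857.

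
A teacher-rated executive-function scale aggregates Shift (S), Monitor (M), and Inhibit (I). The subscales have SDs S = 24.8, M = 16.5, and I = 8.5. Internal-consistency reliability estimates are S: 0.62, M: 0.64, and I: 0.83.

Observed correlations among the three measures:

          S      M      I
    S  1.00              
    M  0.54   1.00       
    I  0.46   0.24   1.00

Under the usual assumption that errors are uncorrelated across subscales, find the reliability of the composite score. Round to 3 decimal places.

0.793

Var(S+M+I) = 24.8² + 16.5² + 8.5² + 2·[24.8·16.5·0.54 + 24.8·8.5·0.46 + 16.5·8.5·0.24] = 959.54 + 703.192 = 1662.73.
Under uncorrelated errors the observed covariances equal the true-score covariances, so only the own-variance terms attenuate.
True-score variance = [24.8²·0.62 + 16.5²·0.64 + 8.5²·0.83] + 703.192 = 615.532 + 703.192 = 1318.72.
Reliability = 1318.72 / 1662.73 = 0.793.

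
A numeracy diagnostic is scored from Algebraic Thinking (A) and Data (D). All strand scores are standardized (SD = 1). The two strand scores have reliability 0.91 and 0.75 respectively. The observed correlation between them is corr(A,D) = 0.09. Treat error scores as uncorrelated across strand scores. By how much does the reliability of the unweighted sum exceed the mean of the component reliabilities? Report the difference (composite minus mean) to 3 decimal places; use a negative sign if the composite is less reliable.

Var(sum) = 2 + 0.18 = 2.18; true-score variance = 1.66 + 0.18 = 1.84; composite reliability = 0.8440.
Mean component reliability = 0.8300.
Difference = 0.8440 − 0.8300 = 0.014.

0.014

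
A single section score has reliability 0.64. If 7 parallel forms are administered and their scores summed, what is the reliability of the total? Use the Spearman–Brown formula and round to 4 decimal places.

0.9256

ρ_k = kρ / (1 + (k−1)ρ) = 7·0.64 / (1 + 6·0.64) = 4.480 / 4.840 = 0.9256.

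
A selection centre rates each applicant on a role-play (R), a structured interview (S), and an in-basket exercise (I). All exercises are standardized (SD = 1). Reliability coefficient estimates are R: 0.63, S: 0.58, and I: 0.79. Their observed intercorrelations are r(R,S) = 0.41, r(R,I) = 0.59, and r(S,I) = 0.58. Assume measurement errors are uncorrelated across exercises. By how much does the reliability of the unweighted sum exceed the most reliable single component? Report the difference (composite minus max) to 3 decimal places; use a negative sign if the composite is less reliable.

Var(sum) = 3 + 3.16 = 6.16; true-score variance = 2 + 3.16 = 5.16; composite reliability = 0.8377.
Max component reliability = 0.7900.
Difference = 0.8377 − 0.7900 = 0.048.

0.048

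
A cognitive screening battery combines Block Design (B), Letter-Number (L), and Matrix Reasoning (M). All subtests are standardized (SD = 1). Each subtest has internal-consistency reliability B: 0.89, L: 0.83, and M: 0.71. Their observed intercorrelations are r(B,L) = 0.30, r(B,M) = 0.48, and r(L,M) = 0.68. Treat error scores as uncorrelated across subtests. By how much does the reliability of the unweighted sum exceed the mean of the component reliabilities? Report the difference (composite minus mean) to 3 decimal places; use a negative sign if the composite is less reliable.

Var(sum) = 3 + 2.92 = 5.92; true-score variance = 2.43 + 2.92 = 5.35; composite reliability = 0.9037.
Mean component reliability = 0.8100.
Difference = 0.9037 − 0.8100 = 0.094.

0.094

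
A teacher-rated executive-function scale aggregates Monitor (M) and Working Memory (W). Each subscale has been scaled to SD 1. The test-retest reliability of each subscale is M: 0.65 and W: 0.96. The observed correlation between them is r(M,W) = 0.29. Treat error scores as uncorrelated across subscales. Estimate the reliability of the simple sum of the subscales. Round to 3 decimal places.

Var(M+W) = 2 + 2·[0.29] = 2 + 0.58 = 2.58.
Under uncorrelated errors the observed covariances equal the true-score covariances, so only the own-variance terms attenuate.
True-score variance = [0.65 + 0.96] + 0.58 = 1.61 + 0.58 = 2.19.
Reliability = 2.19 / 2.58 = 0.849.

0.849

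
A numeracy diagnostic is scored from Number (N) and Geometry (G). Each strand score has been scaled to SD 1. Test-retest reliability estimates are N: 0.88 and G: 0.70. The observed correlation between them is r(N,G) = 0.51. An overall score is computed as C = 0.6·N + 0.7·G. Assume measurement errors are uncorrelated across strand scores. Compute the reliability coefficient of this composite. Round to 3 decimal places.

0.851

Var(C) = 0.6² + 0.7² + 2·[0.42·0.51] = 0.85 + 0.4284 = 1.2784.
With uncorrelated errors the cross-covariances are all true-score covariance, so they carry over unchanged; only the diagonal terms shrink to ρᵢσᵢ².
True-score variance = [0.6²·0.88 + 0.7²·0.70] + 0.4284 = 0.6598 + 0.4284 = 1.0882.
Reliability = 1.0882 / 1.2784 = 0.851.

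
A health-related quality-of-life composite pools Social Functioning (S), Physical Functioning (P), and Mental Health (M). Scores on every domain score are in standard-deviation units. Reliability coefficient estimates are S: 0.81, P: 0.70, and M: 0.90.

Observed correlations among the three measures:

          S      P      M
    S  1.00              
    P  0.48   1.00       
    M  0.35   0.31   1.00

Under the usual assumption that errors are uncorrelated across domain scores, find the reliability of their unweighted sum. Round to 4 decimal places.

Var(S+P+M) = 3 + 2·[0.48 + 0.35 + 0.31] = 3 + 2.28 = 5.28.
With uncorrelated errors the cross-covariances are all true-score covariance, so they carry over unchanged; only the diagonal terms shrink to ρᵢσᵢ².
True-score variance = [0.81 + 0.70 + 0.90] + 2.28 = 2.41 + 2.28 = 4.69.
Reliability = 4.69 / 5.28 = 0.8883.

0.8883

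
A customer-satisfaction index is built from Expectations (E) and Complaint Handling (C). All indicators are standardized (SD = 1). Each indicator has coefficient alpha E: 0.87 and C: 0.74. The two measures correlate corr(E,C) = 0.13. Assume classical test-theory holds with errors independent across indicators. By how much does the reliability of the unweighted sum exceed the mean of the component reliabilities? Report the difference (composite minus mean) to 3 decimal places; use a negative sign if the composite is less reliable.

0.022

Var(sum) = 2 + 0.26 = 2.26; true-score variance = 1.61 + 0.26 = 1.87; composite reliability = 0.8274.
Mean component reliability = 0.8050.
Difference = 0.8274 − 0.8050 = 0.022.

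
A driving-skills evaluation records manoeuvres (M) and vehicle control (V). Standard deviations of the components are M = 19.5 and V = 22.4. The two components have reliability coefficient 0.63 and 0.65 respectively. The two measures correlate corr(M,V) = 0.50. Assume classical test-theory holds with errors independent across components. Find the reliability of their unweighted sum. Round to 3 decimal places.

0.760

Var(M+V) = 19.5² + 22.4² + 2·[19.5·22.4·0.50] = 882.01 + 436.8 = 1318.81.
Because errors are independent across components, Cov(Tᵢ,Tⱼ) = Cov(Xᵢ,Xⱼ); the off-diagonal part of the true-score variance is the same as above.
True-score variance = [19.5²·0.63 + 22.4²·0.65] + 436.8 = 565.701 + 436.8 = 1002.5.
Reliability = 1002.5 / 1318.81 = 0.760.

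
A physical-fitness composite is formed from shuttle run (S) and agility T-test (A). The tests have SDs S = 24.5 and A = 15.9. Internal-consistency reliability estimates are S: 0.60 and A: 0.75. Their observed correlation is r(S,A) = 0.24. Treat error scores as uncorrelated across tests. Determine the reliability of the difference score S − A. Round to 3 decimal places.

Var(S−A) = 24.5² + 15.9² − 2·24.5·15.9·0.24 = 853.06 − 186.984 = 666.076.
Under uncorrelated errors the observed covariances equal the true-score covariances, so only the own-variance terms attenuate.
True-score variance = [24.5²·0.60 + 15.9²·0.75] − 186.984 = 549.757 − 186.984 = 362.773.
Reliability = 362.773 / 666.076 = 0.545.

0.545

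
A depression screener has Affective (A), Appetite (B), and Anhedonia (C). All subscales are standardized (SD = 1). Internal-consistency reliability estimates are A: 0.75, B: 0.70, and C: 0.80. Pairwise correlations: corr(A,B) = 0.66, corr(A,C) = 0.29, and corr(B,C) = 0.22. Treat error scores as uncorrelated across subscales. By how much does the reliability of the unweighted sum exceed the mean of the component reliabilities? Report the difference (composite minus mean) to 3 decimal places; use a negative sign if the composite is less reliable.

0.110

Var(sum) = 3 + 2.34 = 5.34; true-score variance = 2.25 + 2.34 = 4.59; composite reliability = 0.8596.
Mean component reliability = 0.7500.
Difference = 0.8596 − 0.7500 = 0.110.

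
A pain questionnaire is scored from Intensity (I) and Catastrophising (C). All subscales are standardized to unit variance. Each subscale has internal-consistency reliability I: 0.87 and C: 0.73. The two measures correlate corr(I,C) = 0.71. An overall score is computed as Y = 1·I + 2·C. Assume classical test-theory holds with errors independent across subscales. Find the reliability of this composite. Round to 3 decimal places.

Var(Y) = 1 + 2² + 2·[2·0.71] = 5 + 2.84 = 7.84.
With uncorrelated errors the cross-covariances are all true-score covariance, so they carry over unchanged; only the diagonal terms shrink to ρᵢσᵢ².
True-score variance = [0.87 + 2²·0.73] + 2.84 = 3.79 + 2.84 = 6.63.
Reliability = 6.63 / 7.84 = 0.846.

0.846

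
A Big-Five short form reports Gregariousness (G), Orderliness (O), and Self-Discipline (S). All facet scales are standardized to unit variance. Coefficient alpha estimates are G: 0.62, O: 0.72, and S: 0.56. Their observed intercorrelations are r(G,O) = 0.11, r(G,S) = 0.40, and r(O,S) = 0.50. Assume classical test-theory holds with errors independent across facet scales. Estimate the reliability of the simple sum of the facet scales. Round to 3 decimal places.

Var(G+O+S) = 3 + 2·[0.11 + 0.40 + 0.50] = 3 + 2.02 = 5.02.
Under uncorrelated errors the observed covariances equal the true-score covariances, so only the own-variance terms attenuate.
True-score variance = [0.62 + 0.72 + 0.56] + 2.02 = 1.9 + 2.02 = 3.92.
Reliability = 3.92 / 5.02 = 0.781.

0.781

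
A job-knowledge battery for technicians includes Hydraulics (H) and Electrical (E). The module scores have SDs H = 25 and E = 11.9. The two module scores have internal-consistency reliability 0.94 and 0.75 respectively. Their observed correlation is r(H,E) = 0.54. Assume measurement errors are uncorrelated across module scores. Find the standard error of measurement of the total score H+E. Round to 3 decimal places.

8.538

Var(total) = 766.61 + 321.3 = 1087.91.
True-score variance = 693.707 + 321.3 = 1015.01, so reliability = 0.9330.
Error variance = 1087.91 − 1015.01 = 72.9025; SEM = √72.9025 = 8.538.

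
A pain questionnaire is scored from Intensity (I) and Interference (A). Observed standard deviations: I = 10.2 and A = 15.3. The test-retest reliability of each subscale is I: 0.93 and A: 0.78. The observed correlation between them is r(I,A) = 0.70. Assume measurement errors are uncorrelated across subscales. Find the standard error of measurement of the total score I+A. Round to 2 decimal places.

Var(total) = 338.13 + 218.484 = 556.614.
True-score variance = 279.347 + 218.484 = 497.831, so reliability = 0.8944.
Error variance = 556.614 − 497.831 = 58.7826; SEM = √58.7826 = 7.67.

7.67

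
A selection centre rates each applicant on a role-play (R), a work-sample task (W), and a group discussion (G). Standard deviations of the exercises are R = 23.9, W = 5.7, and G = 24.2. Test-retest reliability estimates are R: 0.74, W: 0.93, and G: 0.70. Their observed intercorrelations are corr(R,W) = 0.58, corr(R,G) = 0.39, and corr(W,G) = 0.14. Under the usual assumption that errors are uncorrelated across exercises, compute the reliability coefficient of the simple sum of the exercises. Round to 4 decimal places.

0.8223

Var(R+W+G) = 23.9² + 5.7² + 24.2² + 2·[23.9·5.7·0.58 + 23.9·24.2·0.39 + 5.7·24.2·0.14] = 1189.34 + 647.786 = 1837.13.
Under uncorrelated errors the observed covariances equal the true-score covariances, so only the own-variance terms attenuate.
True-score variance = [23.9²·0.74 + 5.7²·0.93 + 24.2²·0.70] + 647.786 = 862.859 + 647.786 = 1510.65.
Reliability = 1510.65 / 1837.13 = 0.8223.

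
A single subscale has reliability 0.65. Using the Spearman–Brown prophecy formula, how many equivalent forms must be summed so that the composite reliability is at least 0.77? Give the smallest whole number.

2

k ≥ ρ*(1−ρ₁)/(ρ₁(1−ρ*)) = 0.77·0.35 / (0.65·0.23) = 1.803.
Smallest integer k = 2.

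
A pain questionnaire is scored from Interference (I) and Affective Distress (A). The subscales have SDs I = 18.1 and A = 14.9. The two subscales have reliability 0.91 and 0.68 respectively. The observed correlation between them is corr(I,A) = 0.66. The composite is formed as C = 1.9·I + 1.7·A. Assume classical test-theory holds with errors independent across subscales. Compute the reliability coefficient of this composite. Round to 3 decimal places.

0.895

Var(C) = 1.9²·18.1² + 1.7²·14.9² + 2·[3.23·18.1·14.9·0.66] = 1824.28 + 1149.85 = 2974.13.
Under uncorrelated errors the observed covariances equal the true-score covariances, so only the own-variance terms attenuate.
True-score variance = [1.9²·18.1²·0.91 + 1.7²·14.9²·0.68] + 1149.85 = 1512.53 + 1149.85 = 2662.38.
Reliability = 2662.38 / 2974.13 = 0.895.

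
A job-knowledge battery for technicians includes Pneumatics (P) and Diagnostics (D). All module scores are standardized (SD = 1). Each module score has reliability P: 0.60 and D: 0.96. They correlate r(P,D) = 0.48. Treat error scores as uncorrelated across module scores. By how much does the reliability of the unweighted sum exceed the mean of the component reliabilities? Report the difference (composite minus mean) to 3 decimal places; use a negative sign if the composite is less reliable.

Var(sum) = 2 + 0.96 = 2.96; true-score variance = 1.56 + 0.96 = 2.52; composite reliability = 0.8514.
Mean component reliability = 0.7800.
Difference = 0.8514 − 0.7800 = 0.071.

0.071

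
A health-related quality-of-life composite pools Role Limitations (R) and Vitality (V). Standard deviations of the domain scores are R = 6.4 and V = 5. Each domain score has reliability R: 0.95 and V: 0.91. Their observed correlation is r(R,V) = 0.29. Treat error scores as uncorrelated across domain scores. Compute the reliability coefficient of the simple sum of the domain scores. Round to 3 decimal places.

Var(R+V) = 6.4² + 5² + 2·[6.4·5·0.29] = 65.96 + 18.56 = 84.52.
With uncorrelated errors the cross-covariances are all true-score covariance, so they carry over unchanged; only the diagonal terms shrink to ρᵢσᵢ².
True-score variance = [6.4²·0.95 + 5²·0.91] + 18.56 = 61.662 + 18.56 = 80.222.
Reliability = 80.222 / 84.52 = 0.949.

0.949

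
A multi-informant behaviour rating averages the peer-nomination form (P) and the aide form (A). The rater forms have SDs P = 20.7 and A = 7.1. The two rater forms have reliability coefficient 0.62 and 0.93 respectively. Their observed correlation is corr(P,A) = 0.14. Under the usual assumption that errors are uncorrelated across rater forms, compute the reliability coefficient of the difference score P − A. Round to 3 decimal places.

0.620

Var(P−A) = 20.7² + 7.1² − 2·20.7·7.1·0.14 = 478.9 − 41.1516 = 437.748.
With uncorrelated errors the cross-covariances are all true-score covariance, so they carry over unchanged; only the diagonal terms shrink to ρᵢσᵢ².
True-score variance = [20.7²·0.62 + 7.1²·0.93] − 41.1516 = 312.545 − 41.1516 = 271.394.
Reliability = 271.394 / 437.748 = 0.620.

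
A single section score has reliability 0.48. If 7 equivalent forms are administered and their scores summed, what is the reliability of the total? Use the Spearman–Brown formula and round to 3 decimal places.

0.866

ρ_k = kρ / (1 + (k−1)ρ) = 7·0.48 / (1 + 6·0.48) = 3.360 / 3.880 = 0.866.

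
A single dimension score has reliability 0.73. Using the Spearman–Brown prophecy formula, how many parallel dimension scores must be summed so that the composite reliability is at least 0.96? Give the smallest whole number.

k ≥ ρ*(1−ρ₁)/(ρ₁(1−ρ*)) = 0.96·0.27 / (0.73·0.04) = 8.877.
Smallest integer k = 9.

9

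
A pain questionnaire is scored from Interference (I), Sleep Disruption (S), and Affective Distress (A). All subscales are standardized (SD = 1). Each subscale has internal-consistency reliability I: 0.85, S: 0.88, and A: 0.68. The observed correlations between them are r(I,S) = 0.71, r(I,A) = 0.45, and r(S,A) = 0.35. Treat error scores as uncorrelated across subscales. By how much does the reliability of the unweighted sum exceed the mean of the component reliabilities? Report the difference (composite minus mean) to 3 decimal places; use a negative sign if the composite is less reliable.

Var(sum) = 3 + 3.02 = 6.02; true-score variance = 2.41 + 3.02 = 5.43; composite reliability = 0.9020.
Mean component reliability = 0.8033.
Difference = 0.9020 − 0.8033 = 0.099.

0.099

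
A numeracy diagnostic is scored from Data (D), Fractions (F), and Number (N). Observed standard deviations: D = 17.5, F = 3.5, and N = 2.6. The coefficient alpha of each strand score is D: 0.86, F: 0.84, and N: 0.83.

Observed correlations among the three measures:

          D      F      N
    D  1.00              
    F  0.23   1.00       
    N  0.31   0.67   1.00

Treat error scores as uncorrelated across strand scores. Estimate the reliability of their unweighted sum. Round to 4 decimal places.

0.8832

Var(D+F+N) = 17.5² + 3.5² + 2.6² + 2·[17.5·3.5·0.23 + 17.5·2.6·0.31 + 3.5·2.6·0.67] = 325.26 + 68.579 = 393.839.
Because errors are independent across components, Cov(Tᵢ,Tⱼ) = Cov(Xᵢ,Xⱼ); the off-diagonal part of the true-score variance is the same as above.
True-score variance = [17.5²·0.86 + 3.5²·0.84 + 2.6²·0.83] + 68.579 = 279.276 + 68.579 = 347.855.
Reliability = 347.855 / 393.839 = 0.8832.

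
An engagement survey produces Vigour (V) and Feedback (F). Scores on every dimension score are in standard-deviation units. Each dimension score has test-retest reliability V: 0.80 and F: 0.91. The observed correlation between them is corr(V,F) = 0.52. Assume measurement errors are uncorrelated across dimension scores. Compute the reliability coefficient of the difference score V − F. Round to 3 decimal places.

0.698

Var(V−F) = 1 + 1 − 2·0.52 = 2 − 1.04 = 0.96.
Because errors are independent across components, Cov(Tᵢ,Tⱼ) = Cov(Xᵢ,Xⱼ); the off-diagonal part of the true-score variance is the same as above.
True-score variance = [0.80 + 0.91] − 1.04 = 1.71 − 1.04 = 0.67.
Reliability = 0.67 / 0.96 = 0.698.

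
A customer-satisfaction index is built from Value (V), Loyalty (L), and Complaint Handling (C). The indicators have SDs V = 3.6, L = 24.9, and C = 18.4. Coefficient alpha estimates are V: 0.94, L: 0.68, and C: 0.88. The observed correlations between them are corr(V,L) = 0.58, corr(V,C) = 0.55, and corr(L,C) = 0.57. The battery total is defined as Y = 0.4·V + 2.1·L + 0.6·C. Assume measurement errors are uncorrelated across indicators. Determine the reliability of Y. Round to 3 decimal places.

Var(Y) = 0.4²·3.6² + 2.1²·24.9² + 0.6²·18.4² + 2·[0.84·3.6·24.9·0.58 + 0.24·3.6·18.4·0.55 + 1.26·24.9·18.4·0.57] = 2858.2 + 762.934 = 3621.13.
Because errors are independent across components, Cov(Tᵢ,Tⱼ) = Cov(Xᵢ,Xⱼ); the off-diagonal part of the true-score variance is the same as above.
True-score variance = [0.4²·3.6²·0.94 + 2.1²·24.9²·0.68 + 0.6²·18.4²·0.88] + 762.934 = 1968.49 + 762.934 = 2731.42.
Reliability = 2731.42 / 3621.13 = 0.754.

0.754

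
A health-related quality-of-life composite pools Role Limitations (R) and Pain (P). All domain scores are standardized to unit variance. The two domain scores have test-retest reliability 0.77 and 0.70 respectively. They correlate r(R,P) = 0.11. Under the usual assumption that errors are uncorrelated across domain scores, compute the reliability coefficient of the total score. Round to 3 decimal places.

0.761

Var(R+P) = 2 + 2·[0.11] = 2 + 0.22 = 2.22.
Under uncorrelated errors the observed covariances equal the true-score covariances, so only the own-variance terms attenuate.
True-score variance = [0.77 + 0.70] + 0.22 = 1.47 + 0.22 = 1.69.
Reliability = 1.69 / 2.22 = 0.761.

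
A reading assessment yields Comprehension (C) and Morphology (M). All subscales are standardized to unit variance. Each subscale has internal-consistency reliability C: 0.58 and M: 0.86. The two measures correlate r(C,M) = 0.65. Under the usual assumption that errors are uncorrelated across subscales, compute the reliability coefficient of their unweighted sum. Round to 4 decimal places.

Var(C+M) = 2 + 2·[0.65] = 2 + 1.3 = 3.3.
Under uncorrelated errors the observed covariances equal the true-score covariances, so only the own-variance terms attenuate.
True-score variance = [0.58 + 0.86] + 1.3 = 1.44 + 1.3 = 2.74.
Reliability = 2.74 / 3.3 = 0.8303.

0.8303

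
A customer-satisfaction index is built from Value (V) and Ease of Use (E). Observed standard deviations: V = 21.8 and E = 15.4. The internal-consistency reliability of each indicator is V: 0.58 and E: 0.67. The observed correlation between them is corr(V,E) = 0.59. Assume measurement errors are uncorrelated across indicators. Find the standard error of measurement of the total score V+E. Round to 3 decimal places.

16.669

Var(total) = 712.4 + 396.15 = 1108.55.
True-score variance = 434.536 + 396.15 = 830.686, so reliability = 0.7493.
Error variance = 1108.55 − 830.686 = 277.864; SEM = √277.864 = 16.669.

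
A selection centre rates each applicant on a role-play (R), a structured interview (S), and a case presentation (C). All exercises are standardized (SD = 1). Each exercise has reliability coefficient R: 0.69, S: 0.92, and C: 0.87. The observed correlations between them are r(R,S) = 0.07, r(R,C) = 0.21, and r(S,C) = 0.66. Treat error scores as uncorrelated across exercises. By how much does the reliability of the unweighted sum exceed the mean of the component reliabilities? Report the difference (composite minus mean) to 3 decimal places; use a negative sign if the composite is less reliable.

0.067

Var(sum) = 3 + 1.88 = 4.88; true-score variance = 2.48 + 1.88 = 4.36; composite reliability = 0.8934.
Mean component reliability = 0.8267.
Difference = 0.8934 − 0.8267 = 0.067.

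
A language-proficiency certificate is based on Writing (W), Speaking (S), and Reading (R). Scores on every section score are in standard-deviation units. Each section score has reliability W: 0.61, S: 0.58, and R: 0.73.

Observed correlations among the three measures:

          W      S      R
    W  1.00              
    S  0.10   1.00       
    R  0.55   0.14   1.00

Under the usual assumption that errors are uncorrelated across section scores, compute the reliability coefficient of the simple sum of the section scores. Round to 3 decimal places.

0.764

Var(W+S+R) = 3 + 2·[0.10 + 0.55 + 0.14] = 3 + 1.58 = 4.58.
With uncorrelated errors the cross-covariances are all true-score covariance, so they carry over unchanged; only the diagonal terms shrink to ρᵢσᵢ².
True-score variance = [0.61 + 0.58 + 0.73] + 1.58 = 1.92 + 1.58 = 3.5.
Reliability = 3.5 / 4.58 = 0.764.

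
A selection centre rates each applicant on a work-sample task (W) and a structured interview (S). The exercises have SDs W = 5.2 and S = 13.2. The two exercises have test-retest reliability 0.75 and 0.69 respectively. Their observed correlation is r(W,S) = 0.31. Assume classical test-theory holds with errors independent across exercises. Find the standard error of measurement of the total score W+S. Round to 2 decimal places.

7.80

Var(total) = 201.28 + 42.5568 = 243.837.
True-score variance = 140.506 + 42.5568 = 183.062, so reliability = 0.7508.
Error variance = 243.837 − 183.062 = 60.7744; SEM = √60.7744 = 7.80.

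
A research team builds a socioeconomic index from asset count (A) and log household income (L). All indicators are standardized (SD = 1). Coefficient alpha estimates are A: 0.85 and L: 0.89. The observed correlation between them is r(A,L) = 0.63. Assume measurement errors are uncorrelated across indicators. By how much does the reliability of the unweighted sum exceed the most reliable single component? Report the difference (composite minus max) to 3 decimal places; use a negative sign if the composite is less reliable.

Var(sum) = 2 + 1.26 = 3.26; true-score variance = 1.74 + 1.26 = 3; composite reliability = 0.9202.
Max component reliability = 0.8900.
Difference = 0.9202 − 0.8900 = 0.030.

0.030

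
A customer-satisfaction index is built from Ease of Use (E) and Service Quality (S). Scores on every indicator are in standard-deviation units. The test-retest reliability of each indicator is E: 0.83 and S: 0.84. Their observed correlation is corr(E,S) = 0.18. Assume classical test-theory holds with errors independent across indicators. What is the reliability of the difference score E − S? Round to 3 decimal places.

0.799

Var(E−S) = 1 + 1 − 2·0.18 = 2 − 0.36 = 1.64.
With uncorrelated errors the cross-covariances are all true-score covariance, so they carry over unchanged; only the diagonal terms shrink to ρᵢσᵢ².
True-score variance = [0.83 + 0.84] − 0.36 = 1.67 − 0.36 = 1.31.
Reliability = 1.31 / 1.64 = 0.799.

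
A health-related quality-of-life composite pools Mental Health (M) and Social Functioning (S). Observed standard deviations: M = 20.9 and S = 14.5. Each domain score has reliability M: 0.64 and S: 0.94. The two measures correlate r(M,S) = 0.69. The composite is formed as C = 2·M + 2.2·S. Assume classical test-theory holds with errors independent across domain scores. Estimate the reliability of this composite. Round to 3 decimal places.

Var(C) = 2²·20.9² + 2.2²·14.5² + 2·[4.4·20.9·14.5·0.69] = 2764.85 + 1840.12 = 4604.97.
Under uncorrelated errors the observed covariances equal the true-score covariances, so only the own-variance terms attenuate.
True-score variance = [2²·20.9²·0.64 + 2.2²·14.5²·0.94] + 1840.12 = 2074.79 + 1840.12 = 3914.91.
Reliability = 3914.91 / 4604.97 = 0.850.

0.850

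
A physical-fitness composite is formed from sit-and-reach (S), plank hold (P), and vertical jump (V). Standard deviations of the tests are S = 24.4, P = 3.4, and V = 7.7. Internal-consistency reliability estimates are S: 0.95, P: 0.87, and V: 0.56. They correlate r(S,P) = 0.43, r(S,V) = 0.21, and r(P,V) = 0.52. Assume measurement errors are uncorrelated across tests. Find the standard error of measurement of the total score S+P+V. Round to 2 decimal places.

7.57

Var(total) = 666.21 + 177.482 = 843.692.
True-score variance = 608.852 + 177.482 = 786.334, so reliability = 0.9320.
Error variance = 843.692 − 786.334 = 57.3584; SEM = √57.3584 = 7.57.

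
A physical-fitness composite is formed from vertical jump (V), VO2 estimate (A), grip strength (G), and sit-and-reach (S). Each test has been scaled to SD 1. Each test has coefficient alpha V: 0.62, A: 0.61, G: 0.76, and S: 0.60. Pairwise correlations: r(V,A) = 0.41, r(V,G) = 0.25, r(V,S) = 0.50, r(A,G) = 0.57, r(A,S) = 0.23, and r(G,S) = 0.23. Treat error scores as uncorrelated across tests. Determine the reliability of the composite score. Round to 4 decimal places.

Var(V+A+G+S) = 4 + 2·[0.41 + 0.25 + 0.50 + 0.57 + 0.23 + 0.23] = 4 + 4.38 = 8.38.
With uncorrelated errors the cross-covariances are all true-score covariance, so they carry over unchanged; only the diagonal terms shrink to ρᵢσᵢ².
True-score variance = [0.62 + 0.61 + 0.76 + 0.60] + 4.38 = 2.59 + 4.38 = 6.97.
Reliability = 6.97 / 8.38 = 0.8317.

0.8317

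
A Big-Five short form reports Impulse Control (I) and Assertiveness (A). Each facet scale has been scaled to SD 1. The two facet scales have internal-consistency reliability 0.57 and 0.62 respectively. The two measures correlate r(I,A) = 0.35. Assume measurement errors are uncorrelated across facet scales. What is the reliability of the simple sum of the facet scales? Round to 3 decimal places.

0.700

Var(I+A) = 2 + 2·[0.35] = 2 + 0.7 = 2.7.
Because errors are independent across components, Cov(Tᵢ,Tⱼ) = Cov(Xᵢ,Xⱼ); the off-diagonal part of the true-score variance is the same as above.
True-score variance = [0.57 + 0.62] + 0.7 = 1.19 + 0.7 = 1.89.
Reliability = 1.89 / 2.7 = 0.700.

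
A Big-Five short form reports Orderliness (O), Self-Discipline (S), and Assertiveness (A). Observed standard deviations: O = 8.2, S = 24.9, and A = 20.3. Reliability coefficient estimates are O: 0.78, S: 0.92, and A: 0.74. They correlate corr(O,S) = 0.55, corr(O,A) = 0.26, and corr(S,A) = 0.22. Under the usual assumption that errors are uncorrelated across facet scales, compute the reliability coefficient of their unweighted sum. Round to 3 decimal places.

Var(O+S+A) = 8.2² + 24.9² + 20.3² + 2·[8.2·24.9·0.55 + 8.2·20.3·0.26 + 24.9·20.3·0.22] = 1099.34 + 533.564 = 1632.9.
With uncorrelated errors the cross-covariances are all true-score covariance, so they carry over unchanged; only the diagonal terms shrink to ρᵢσᵢ².
True-score variance = [8.2²·0.78 + 24.9²·0.92 + 20.3²·0.74] + 533.564 = 927.803 + 533.564 = 1461.37.
Reliability = 1461.37 / 1632.9 = 0.895.

0.895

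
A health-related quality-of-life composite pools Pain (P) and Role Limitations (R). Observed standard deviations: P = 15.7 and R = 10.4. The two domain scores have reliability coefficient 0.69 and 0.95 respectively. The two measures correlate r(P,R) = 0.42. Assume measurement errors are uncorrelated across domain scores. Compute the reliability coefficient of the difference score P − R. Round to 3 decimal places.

Var(P−R) = 15.7² + 10.4² − 2·15.7·10.4·0.42 = 354.65 − 137.155 = 217.495.
With uncorrelated errors the cross-covariances are all true-score covariance, so they carry over unchanged; only the diagonal terms shrink to ρᵢσᵢ².
True-score variance = [15.7²·0.69 + 10.4²·0.95] − 137.155 = 272.83 − 137.155 = 135.675.
Reliability = 135.675 / 217.495 = 0.624.

0.624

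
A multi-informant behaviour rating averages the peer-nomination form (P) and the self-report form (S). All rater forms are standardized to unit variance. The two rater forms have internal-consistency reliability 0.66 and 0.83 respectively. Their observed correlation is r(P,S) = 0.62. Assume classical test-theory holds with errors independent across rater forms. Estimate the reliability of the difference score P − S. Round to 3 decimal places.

Var(P−S) = 1 + 1 − 2·0.62 = 2 − 1.24 = 0.76.
Under uncorrelated errors the observed covariances equal the true-score covariances, so only the own-variance terms attenuate.
True-score variance = [0.66 + 0.83] − 1.24 = 1.49 − 1.24 = 0.25.
Reliability = 0.25 / 0.76 = 0.329.

0.329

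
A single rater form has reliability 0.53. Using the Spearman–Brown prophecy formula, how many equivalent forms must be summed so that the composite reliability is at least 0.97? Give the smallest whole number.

29

k ≥ ρ*(1−ρ₁)/(ρ₁(1−ρ*)) = 0.97·0.47 / (0.53·0.03) = 28.673.
Smallest integer k = 29.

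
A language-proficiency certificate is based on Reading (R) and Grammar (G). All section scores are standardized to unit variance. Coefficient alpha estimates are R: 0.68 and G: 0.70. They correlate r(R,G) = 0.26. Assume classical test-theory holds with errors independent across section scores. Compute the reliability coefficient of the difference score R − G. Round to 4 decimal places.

Var(R−G) = 1 + 1 − 2·0.26 = 2 − 0.52 = 1.48.
Under uncorrelated errors the observed covariances equal the true-score covariances, so only the own-variance terms attenuate.
True-score variance = [0.68 + 0.70] − 0.52 = 1.38 − 0.52 = 0.86.
Reliability = 0.86 / 1.48 = 0.5811.

0.5811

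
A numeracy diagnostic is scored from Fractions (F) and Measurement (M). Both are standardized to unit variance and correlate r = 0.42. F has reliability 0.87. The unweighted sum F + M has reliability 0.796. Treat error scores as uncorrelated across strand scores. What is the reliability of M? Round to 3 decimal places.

0.551

Var(F+M) = 2 + 2·0.42 = 2.840.
True-score variance = ρ_F + ρ_M + 2·0.42, so 0.796 = (0.87 + ρ_M + 0.84) / 2.840.
ρ_M = 0.796·2.840 − 0.87 − 0.84 = 0.551.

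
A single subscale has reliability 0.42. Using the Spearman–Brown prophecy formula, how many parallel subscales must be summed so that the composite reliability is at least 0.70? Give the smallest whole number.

k ≥ ρ*(1−ρ₁)/(ρ₁(1−ρ*)) = 0.70·0.58 / (0.42·0.30) = 3.222.
Smallest integer k = 4.

4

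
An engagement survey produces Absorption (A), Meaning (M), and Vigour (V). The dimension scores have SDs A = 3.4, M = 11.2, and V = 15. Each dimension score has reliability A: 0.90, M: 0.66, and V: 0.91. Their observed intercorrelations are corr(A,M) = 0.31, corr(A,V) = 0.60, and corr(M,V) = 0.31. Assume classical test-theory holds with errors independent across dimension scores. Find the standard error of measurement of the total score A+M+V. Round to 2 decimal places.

Var(total) = 362 + 188.97 = 550.97.
True-score variance = 297.944 + 188.97 = 486.914, so reliability = 0.8837.
Error variance = 550.97 − 486.914 = 64.0556; SEM = √64.0556 = 8.00.

8.00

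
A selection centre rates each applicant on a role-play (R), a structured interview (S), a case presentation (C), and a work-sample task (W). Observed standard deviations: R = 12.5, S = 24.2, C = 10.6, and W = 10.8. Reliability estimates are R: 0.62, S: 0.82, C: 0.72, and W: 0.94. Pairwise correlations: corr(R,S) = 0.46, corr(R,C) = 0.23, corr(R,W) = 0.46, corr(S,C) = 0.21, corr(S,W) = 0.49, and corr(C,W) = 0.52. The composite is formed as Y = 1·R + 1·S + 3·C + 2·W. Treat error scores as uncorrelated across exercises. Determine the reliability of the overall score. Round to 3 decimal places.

Var(Y) = 12.5² + 24.2² + 3²·10.6² + 2²·10.8² + 2·[12.5·24.2·0.46 + 3·12.5·10.6·0.23 + 2·12.5·10.8·0.46 + 3·24.2·10.6·0.21 + 2·24.2·10.8·0.49 + 6·10.6·10.8·0.52] = 2219.69 + 2259.39 = 4479.08.
Under uncorrelated errors the observed covariances equal the true-score covariances, so only the own-variance terms attenuate.
True-score variance = [12.5²·0.62 + 24.2²·0.82 + 3²·10.6²·0.72 + 2²·10.8²·0.94] + 2259.39 = 1743.76 + 2259.39 = 4003.14.
Reliability = 4003.14 / 4479.08 = 0.894.

0.894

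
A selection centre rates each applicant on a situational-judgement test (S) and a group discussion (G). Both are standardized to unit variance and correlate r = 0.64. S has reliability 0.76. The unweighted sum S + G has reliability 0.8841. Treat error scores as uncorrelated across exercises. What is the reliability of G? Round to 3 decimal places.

Var(S+G) = 2 + 2·0.64 = 3.280.
True-score variance = ρ_S + ρ_G + 2·0.64, so 0.8841 = (0.76 + ρ_G + 1.28) / 3.280.
ρ_G = 0.8841·3.280 − 0.76 − 1.28 = 0.860.

0.860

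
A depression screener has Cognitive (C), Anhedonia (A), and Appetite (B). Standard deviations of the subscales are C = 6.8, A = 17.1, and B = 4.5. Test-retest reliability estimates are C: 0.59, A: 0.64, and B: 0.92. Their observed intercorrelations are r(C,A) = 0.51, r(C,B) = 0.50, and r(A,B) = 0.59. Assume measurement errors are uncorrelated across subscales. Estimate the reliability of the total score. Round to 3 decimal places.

0.790

Var(C+A+B) = 6.8² + 17.1² + 4.5² + 2·[6.8·17.1·0.51 + 6.8·4.5·0.50 + 17.1·4.5·0.59] = 358.9 + 240.007 = 598.907.
With uncorrelated errors the cross-covariances are all true-score covariance, so they carry over unchanged; only the diagonal terms shrink to ρᵢσᵢ².
True-score variance = [6.8²·0.59 + 17.1²·0.64 + 4.5²·0.92] + 240.007 = 233.054 + 240.007 = 473.061.
Reliability = 473.061 / 598.907 = 0.790.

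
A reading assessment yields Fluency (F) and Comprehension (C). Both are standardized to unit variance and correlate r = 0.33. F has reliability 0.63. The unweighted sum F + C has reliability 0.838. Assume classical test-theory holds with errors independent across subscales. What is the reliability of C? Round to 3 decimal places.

0.939

Var(F+C) = 2 + 2·0.33 = 2.660.
True-score variance = ρ_F + ρ_C + 2·0.33, so 0.838 = (0.63 + ρ_C + 0.66) / 2.660.
ρ_C = 0.838·2.660 − 0.63 − 0.66 = 0.939.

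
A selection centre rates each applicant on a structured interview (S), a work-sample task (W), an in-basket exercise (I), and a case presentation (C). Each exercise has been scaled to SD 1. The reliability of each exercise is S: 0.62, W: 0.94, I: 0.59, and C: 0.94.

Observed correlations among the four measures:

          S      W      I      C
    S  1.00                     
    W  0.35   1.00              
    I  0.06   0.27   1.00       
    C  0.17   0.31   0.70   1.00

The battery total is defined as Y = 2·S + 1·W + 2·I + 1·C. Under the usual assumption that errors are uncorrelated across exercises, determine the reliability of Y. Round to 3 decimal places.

0.808

Var(Y) = 2² + 1 + 2² + 1 + 2·[2·0.35 + 4·0.06 + 2·0.17 + 2·0.27 + 0.31 + 2·0.70] = 10 + 7.06 = 17.06.
Because errors are independent across components, Cov(Tᵢ,Tⱼ) = Cov(Xᵢ,Xⱼ); the off-diagonal part of the true-score variance is the same as above.
True-score variance = [2²·0.62 + 0.94 + 2²·0.59 + 0.94] + 7.06 = 6.72 + 7.06 = 13.78.
Reliability = 13.78 / 17.06 = 0.808.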